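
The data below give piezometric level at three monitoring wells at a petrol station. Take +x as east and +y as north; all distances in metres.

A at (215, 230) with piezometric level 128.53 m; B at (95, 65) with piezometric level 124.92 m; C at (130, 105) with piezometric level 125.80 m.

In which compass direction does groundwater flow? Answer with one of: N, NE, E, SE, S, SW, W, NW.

S

Three-point gradient (reference A): Δ to B = (-120, -165, -3.61), Δ to C = (-85, -125, -2.73).
∂h/∂x = +0.0008205, ∂h/∂y = +0.02128 (det = 975).
Flow = −∇h = (-0.0008205 east, -0.02128 north), which points south.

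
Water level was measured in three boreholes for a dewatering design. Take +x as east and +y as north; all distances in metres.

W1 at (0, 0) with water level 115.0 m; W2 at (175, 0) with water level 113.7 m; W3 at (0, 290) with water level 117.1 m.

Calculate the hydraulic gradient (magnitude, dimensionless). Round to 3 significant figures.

0.0104

∂h/∂x = (113.7 − 115.0) / (175 − 0) = -0.007429
∂h/∂y = (117.1 − 115.0) / (290 − 0) = +0.007241
|∇h| = √(-0.007429² + 0.007241²) = 0.01037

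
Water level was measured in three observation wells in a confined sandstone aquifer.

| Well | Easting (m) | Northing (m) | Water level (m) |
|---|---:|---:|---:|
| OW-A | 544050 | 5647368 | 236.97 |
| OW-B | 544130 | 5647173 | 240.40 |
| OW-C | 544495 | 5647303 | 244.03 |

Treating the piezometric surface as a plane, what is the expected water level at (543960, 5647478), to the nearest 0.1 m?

234.4 m

Differences from OW-A: to OW-B (Δx, Δy, Δh) = (80, -195, +3.43); to OW-C = (445, -65, +7.06).
Determinant of the coordinate differences = 80·(-65) − 445·(-195) = 81575.
∂h/∂x = [(+3.43)·(-65) − (+7.06)·(-195)] / 81575 = +0.01414
∂h/∂y = [80·(+7.06) − 445·(+3.43)] / 81575 = -0.01179
h(543960, 5647478) = 236.97 + (+0.01414)·(-90) + (-0.01179)·(110) = 236.97 -1.273 -1.297 = 234.400 m.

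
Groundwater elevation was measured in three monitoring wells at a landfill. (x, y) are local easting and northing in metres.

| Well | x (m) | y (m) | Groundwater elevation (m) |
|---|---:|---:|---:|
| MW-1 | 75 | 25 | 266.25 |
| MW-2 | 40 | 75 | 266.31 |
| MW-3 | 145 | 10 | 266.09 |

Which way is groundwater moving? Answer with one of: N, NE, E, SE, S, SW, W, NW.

E

With h = a·x + b·y + c and MW-1 as origin, the differences give:
  (-35)·a + 50·b = +0.06
  70·a + (-15)·b = -0.16
Eliminate b (×(-15) and ×50, subtract): -2975·a = 7.100 → a = ∂h/∂x = -0.002387
Back-substitute: b = ∂h/∂y = -0.0004706.
Flow = −∇h = (+0.002387 east, +0.0004706 north), which points east.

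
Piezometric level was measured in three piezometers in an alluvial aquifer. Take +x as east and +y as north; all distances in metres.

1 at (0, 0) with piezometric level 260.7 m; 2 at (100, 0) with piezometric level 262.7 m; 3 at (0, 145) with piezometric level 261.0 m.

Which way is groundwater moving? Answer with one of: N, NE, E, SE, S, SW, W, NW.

∂h/∂x = (262.7 − 260.7) / (100 − 0) = +0.02000
∂h/∂y = (261.0 − 260.7) / (145 − 0) = +0.002069
Flow = −∇h = (-0.02000 east, -0.002069 north), which points west.

W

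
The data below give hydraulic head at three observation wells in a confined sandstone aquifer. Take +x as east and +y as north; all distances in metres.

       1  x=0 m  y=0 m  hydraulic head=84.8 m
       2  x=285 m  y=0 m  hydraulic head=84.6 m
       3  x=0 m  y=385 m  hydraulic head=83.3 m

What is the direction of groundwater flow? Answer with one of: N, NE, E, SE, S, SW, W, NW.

∂h/∂x = (84.6 − 84.8) / (285 − 0) = -0.0007018
∂h/∂y = (83.3 − 84.8) / (385 − 0) = -0.003896
Flow = −∇h = (+0.0007018 east, +0.003896 north), which points north.

N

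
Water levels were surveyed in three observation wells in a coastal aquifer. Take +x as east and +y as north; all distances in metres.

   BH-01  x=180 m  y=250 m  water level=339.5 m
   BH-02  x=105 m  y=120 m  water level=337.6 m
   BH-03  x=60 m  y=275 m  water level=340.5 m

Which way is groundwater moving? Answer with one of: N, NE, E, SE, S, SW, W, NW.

With h = a·x + b·y + c and BH-01 as origin, the differences give:
  (-75)·a + (-130)·b = -1.9
  (-120)·a + 25·b = +1.0
Eliminate b (×25 and ×(-130), subtract): -17475·a = 82.50 → a = ∂h/∂x = -0.004721
Back-substitute: b = ∂h/∂y = +0.01734.
Flow = −∇h = (+0.004721 east, -0.01734 north), which points south.

S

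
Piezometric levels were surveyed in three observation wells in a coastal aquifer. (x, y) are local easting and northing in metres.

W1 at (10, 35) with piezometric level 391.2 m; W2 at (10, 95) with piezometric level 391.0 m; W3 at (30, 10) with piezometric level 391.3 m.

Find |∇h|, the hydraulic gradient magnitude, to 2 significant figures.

With h = a·x + b·y + c and W1 as origin, the differences give:
  0·a + 60·b = -0.2
  20·a + (-25)·b = +0.1
Eliminate b (×(-25) and ×60, subtract): -1200·a = -1.00 → a = ∂h/∂x = +0.0008333
Back-substitute: b = ∂h/∂y = -0.003333.
|∇h| = √(0.0008333² + -0.003333²) = 0.003436

0.0034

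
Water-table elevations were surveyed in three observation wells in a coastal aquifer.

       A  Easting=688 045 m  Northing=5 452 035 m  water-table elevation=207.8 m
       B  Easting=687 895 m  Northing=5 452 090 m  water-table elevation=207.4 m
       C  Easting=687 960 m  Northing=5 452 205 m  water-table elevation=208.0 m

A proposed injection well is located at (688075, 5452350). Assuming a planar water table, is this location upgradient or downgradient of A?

upgradient

Three-point gradient (reference A): Δ to B = (-150, 55, -0.4), Δ to C = (-85, 170, +0.2).
∂h/∂x = +0.003794, ∂h/∂y = +0.003073 (det = -20825).
Head at (688075, 5452350) = 207.8 + (+0.003794)·(30) + (+0.003073)·(315) = 208.88 m.
That is higher than the 207.8 m at A, so the point is upgradient.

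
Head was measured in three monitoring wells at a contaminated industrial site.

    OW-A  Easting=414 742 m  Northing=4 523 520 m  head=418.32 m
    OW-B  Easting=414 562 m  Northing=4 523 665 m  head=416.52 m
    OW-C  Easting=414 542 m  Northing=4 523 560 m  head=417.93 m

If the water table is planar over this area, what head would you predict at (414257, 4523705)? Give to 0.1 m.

Three-point gradient (reference OW-A): Δ to OW-B = (-180, 145, -1.80), Δ to OW-C = (-200, 40, -0.39).
∂h/∂x = -0.0007087, ∂h/∂y = -0.01329 (det = 21800).
h(414257, 4523705) = 418.32 + (-0.0007087)·(-485) + (-0.01329)·(185) = 418.32 +0.344 -2.459 = 416.204 m.

416.2 m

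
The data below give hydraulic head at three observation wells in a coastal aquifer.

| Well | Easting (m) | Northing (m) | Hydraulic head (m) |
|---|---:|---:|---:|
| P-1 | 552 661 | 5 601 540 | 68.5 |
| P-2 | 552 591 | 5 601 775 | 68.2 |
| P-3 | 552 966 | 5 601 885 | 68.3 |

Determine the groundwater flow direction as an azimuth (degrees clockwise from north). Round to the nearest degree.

With h = a·x + b·y + c and P-1 as origin, the differences give:
  (-70)·a + 235·b = -0.3
  305·a + 345·b = -0.2
Eliminate b (×345 and ×235, subtract): -95825·a = -56.50 → a = ∂h/∂x = +0.0005896
Back-substitute: b = ∂h/∂y = -0.001101.
Flow direction (−∇h) has components (-0.0005896 E, +0.001101 N).
Azimuth = atan2(E, N) = atan2(-0.0005896, +0.001101) = 331.8° ≈ 332°.

332°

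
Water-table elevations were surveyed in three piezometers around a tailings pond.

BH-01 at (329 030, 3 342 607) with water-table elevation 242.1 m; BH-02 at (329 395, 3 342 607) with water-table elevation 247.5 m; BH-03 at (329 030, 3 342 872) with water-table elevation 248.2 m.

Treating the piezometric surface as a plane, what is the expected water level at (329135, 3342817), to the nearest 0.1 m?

248.5 m

∂h/∂x = (247.5 − 242.1) / (329395 − 329030) = +0.01479
∂h/∂y = (248.2 − 242.1) / (3342872 − 3342607) = +0.02302
h(329135, 3342817) = 242.1 + (+0.01479)·(105) + (+0.02302)·(210) = 242.1 +1.553 +4.834 = 248.487 m.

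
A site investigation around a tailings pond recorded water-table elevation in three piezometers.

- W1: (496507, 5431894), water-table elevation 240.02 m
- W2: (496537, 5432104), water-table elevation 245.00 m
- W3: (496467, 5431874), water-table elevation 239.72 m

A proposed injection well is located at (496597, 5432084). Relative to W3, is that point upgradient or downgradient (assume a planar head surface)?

upgradient

Taking W1 as reference: W2−W1 = (30, 210, +4.98); W3−W1 = (-40, -20, -0.30).
Determinant of the coordinate differences = 30·(-20) − (-40)·210 = 7800.
∂h/∂x = [(+4.98)·(-20) − (-0.30)·210] / 7800 = -0.004692
∂h/∂y = [30·(-0.30) − (-40)·(+4.98)] / 7800 = +0.02438
Head at (496597, 5432084) = 240.02 + (-0.004692)·(90) + (+0.02438)·(190) = 244.23 m.
That is higher than the 239.72 m at W3, so the point is upgradient.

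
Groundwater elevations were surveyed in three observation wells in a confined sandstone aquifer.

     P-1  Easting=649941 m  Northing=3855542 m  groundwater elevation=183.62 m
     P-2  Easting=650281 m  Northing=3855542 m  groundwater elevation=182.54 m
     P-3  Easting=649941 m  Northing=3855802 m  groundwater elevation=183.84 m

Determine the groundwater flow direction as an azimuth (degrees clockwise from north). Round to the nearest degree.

∂h/∂x = (182.54 − 183.62) / (650281 − 649941) = -0.003176
∂h/∂y = (183.84 − 183.62) / (3855802 − 3855542) = +0.0008462
Flow direction (−∇h) has components (+0.003176 E, -0.0008462 N).
Azimuth = atan2(E, N) = atan2(+0.003176, -0.0008462) = 104.9° ≈ 105°.

105°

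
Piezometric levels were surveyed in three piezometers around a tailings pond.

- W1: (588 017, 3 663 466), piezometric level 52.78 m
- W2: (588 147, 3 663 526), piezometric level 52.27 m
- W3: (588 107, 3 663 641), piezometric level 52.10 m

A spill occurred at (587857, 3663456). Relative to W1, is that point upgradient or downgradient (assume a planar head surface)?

upgradient

Taking W1 as reference: W2−W1 = (130, 60, -0.51); W3−W1 = (90, 175, -0.68).
Determinant of the coordinate differences = 130·175 − 90·60 = 17350.
∂h/∂x = [(-0.51)·175 − (-0.68)·60] / 17350 = -0.002793
∂h/∂y = [130·(-0.68) − 90·(-0.51)] / 17350 = -0.002450
Head at (587857, 3663456) = 52.78 + (-0.002793)·(-160) + (-0.002450)·(-10) = 53.25 m.
That is higher than the 52.78 m at W1, so the point is upgradient.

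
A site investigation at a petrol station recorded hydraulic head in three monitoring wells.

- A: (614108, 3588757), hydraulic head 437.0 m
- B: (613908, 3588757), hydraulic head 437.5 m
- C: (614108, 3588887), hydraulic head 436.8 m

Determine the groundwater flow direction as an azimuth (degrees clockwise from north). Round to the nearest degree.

058°

∂h/∂x = (437.5 − 437.0) / (613908 − 614108) = -0.002500
∂h/∂y = (436.8 − 437.0) / (3588887 − 3588757) = -0.001538
Flow direction (−∇h) has components (+0.002500 E, +0.001538 N).
Azimuth = atan2(E, N) = atan2(+0.002500, +0.001538) = 58.4° ≈ 058°.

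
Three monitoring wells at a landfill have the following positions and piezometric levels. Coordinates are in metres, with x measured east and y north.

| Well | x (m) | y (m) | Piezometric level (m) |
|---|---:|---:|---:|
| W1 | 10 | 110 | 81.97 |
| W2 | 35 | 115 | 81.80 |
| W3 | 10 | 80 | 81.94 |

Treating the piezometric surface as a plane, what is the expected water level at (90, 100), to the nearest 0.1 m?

Differences from W1: to W2 (Δx, Δy, Δh) = (25, 5, -0.17); to W3 = (0, -30, -0.03).
Solve a·Δx + b·Δy = Δh: det = 25·(-30) − 0·5 = -750.
∂h/∂x = [(-0.17)·(-30) − (-0.03)·5] / -750 = -0.007000
∂h/∂y = [25·(-0.03) − 0·(-0.17)] / -750 = +0.001000
h(90, 100) = 81.97 + (-0.007000)·(80) + (+0.001000)·(-10) = 81.97 -0.560 -0.010 = 81.400 m.

81.4 m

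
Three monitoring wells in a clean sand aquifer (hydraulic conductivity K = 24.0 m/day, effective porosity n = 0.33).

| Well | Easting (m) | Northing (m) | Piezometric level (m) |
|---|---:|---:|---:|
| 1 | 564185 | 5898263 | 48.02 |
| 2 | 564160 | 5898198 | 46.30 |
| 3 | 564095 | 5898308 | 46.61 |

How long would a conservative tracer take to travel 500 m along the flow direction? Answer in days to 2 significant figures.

Three-point gradient (reference 1): Δ to 2 = (-25, -65, -1.72), Δ to 3 = (-90, 45, -1.41).
∂h/∂x = +0.02424, ∂h/∂y = +0.01714 (det = -6975).
|∇h| = √(0.02424² + 0.01714²) = 0.02969
Seepage velocity v = K·i/n = 24.0 × 0.02969 / 0.33 = 2.159 m/day.
t = 500 / 2.159 = 231.6 days.

230 days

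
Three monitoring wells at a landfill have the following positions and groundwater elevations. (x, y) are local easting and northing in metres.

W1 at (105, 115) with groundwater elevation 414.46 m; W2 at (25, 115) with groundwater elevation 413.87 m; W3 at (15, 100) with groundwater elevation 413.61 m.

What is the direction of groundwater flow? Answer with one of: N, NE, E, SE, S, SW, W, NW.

SW

Three-point gradient (reference W1): Δ to W2 = (-80, 0, -0.59), Δ to W3 = (-90, -15, -0.85).
∂h/∂x = +0.007375, ∂h/∂y = +0.01242 (det = 1200).
Flow = −∇h = (-0.007375 east, -0.01242 north), which points southwest.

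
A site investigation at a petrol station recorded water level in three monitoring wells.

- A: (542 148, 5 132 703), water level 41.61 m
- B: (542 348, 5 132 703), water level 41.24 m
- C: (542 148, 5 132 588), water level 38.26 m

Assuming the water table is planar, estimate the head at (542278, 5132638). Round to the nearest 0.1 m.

39.5 m

∂h/∂x = (41.24 − 41.61) / (542348 − 542148) = -0.001850
∂h/∂y = (38.26 − 41.61) / (5132588 − 5132703) = +0.02913
h(542278, 5132638) = 41.61 + (-0.001850)·(130) + (+0.02913)·(-65) = 41.61 -0.240 -1.893 = 39.476 m.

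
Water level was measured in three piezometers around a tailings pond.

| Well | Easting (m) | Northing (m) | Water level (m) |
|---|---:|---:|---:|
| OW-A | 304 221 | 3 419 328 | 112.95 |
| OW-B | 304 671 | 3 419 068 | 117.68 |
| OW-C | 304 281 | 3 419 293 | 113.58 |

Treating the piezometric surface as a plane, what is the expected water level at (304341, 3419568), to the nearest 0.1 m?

114.8 m

Differences from OW-A: to OW-B (Δx, Δy, Δh) = (450, -260, +4.73); to OW-C = (60, -35, +0.63).
Solve a·Δx + b·Δy = Δh: det = 450·(-35) − 60·(-260) = -150.
∂h/∂x = [(+4.73)·(-35) − (+0.63)·(-260)] / -150 = +0.01167
∂h/∂y = [450·(+0.63) − 60·(+4.73)] / -150 = +0.002000
h(304341, 3419568) = 112.95 + (+0.01167)·(120) + (+0.002000)·(240) = 112.95 +1.400 +0.480 = 114.830 m.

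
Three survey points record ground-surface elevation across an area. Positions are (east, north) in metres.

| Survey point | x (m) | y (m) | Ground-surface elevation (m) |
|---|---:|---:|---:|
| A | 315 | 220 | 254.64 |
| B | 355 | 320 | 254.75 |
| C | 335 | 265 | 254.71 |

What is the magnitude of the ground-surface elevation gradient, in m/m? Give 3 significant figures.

Taking A as reference: B−A = (40, 100, +0.11); C−A = (20, 45, +0.07).
Determinant of the coordinate differences = 40·45 − 20·100 = -200.
∂z/∂x = [(+0.11)·45 − (+0.07)·100] / -200 = +0.01025
∂z/∂y = [40·(+0.07) − 20·(+0.11)] / -200 = -0.003000
|∇f| = √(0.01025² + -0.003000²) = 0.01068 m/m

0.0107 m/m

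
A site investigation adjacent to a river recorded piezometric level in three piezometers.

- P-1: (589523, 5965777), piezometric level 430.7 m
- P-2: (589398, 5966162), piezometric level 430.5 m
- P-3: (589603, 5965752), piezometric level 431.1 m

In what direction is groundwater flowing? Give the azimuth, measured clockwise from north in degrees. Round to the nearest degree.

257°

Differences from P-1: to P-2 (Δx, Δy, Δh) = (-125, 385, -0.2); to P-3 = (80, -25, +0.4).
Solve a·Δx + b·Δy = Δh: det = (-125)·(-25) − 80·385 = -27675.
∂h/∂x = [(-0.2)·(-25) − (+0.4)·385] / -27675 = +0.005384
∂h/∂y = [(-125)·(+0.4) − 80·(-0.2)] / -27675 = +0.001229
Flow direction (−∇h) has components (-0.005384 E, -0.001229 N).
Azimuth = atan2(E, N) = atan2(-0.005384, -0.001229) = 257.1° ≈ 257°.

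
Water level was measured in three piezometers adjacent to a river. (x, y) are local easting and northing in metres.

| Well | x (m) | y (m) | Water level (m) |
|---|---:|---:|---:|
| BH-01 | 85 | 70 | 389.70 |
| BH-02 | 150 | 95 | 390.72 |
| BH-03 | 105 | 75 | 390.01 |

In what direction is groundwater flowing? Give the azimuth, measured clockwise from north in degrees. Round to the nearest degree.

Taking BH-01 as reference: BH-02−BH-01 = (65, 25, +1.02); BH-03−BH-01 = (20, 5, +0.31).
Solve a·Δx + b·Δy = Δh: det = 65·5 − 20·25 = -175.
∂h/∂x = [(+1.02)·5 − (+0.31)·25] / -175 = +0.01514
∂h/∂y = [65·(+0.31) − 20·(+1.02)] / -175 = +0.001429
Flow direction (−∇h) has components (-0.01514 E, -0.001429 N).
Azimuth = atan2(E, N) = atan2(-0.01514, -0.001429) = 264.6° ≈ 265°.

265°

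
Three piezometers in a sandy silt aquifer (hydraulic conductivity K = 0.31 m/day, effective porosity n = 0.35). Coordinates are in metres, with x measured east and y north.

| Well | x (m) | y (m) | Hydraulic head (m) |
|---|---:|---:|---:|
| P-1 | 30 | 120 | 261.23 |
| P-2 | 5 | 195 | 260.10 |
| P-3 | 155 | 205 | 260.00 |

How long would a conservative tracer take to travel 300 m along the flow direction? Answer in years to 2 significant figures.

62 years

With h = a·x + b·y + c and P-1 as origin, the differences give:
  (-25)·a + 75·b = -1.13
  125·a + 85·b = -1.23
Eliminate b (×85 and ×75, subtract): -11500·a = -3.800 → a = ∂h/∂x = +0.0003304
Back-substitute: b = ∂h/∂y = -0.01496.
|∇h| = √(0.0003304² + -0.01496²) = 0.01496
Seepage velocity v = K·i/n = 0.31 × 0.01496 / 0.35 = 0.01325 m/day.
t = 300 / 0.01325 = 2.264e+04 days = 62 years.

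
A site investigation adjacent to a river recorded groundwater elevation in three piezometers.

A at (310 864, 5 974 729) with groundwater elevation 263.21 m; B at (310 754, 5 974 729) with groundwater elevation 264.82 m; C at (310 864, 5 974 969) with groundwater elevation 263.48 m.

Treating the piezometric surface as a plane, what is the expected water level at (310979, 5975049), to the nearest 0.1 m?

∂h/∂x = (264.82 − 263.21) / (310754 − 310864) = -0.01464
∂h/∂y = (263.48 − 263.21) / (5974969 − 5974729) = +0.001125
h(310979, 5975049) = 263.21 + (-0.01464)·(115) + (+0.001125)·(320) = 263.21 -1.683 +0.360 = 261.887 m.

261.9 m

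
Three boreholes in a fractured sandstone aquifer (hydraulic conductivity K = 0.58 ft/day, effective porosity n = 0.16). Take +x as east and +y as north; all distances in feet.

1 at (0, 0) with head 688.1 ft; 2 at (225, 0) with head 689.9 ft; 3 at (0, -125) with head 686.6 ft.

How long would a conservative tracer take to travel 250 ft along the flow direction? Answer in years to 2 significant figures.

∂h/∂x = (689.9 − 688.1) / (225 − 0) = +0.008000
∂h/∂y = (686.6 − 688.1) / (-125 − 0) = +0.01200
|∇h| = √(0.008000² + 0.01200²) = 0.01442
Seepage velocity v = K·i/n = 0.58 × 0.01442 / 0.16 = 0.05227 ft/day.
t = 250 / 0.05227 = 4783 days = 13.1 years.

13 years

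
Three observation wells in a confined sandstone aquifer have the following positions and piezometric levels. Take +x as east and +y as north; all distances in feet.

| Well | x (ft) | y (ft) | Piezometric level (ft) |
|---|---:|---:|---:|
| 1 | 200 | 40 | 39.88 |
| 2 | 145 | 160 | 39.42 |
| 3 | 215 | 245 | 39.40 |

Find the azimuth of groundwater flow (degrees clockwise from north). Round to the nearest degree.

With h = a·x + b·y + c and 1 as origin, the differences give:
  (-55)·a + 120·b = -0.46
  15·a + 205·b = -0.48
Eliminate b (×205 and ×120, subtract): -13075·a = -36.700 → a = ∂h/∂x = +0.002807
Back-substitute: b = ∂h/∂y = -0.002547.
Flow direction (−∇h) has components (-0.002807 E, +0.002547 N).
Azimuth = atan2(E, N) = atan2(-0.002807, +0.002547) = 312.2° ≈ 312°.

312°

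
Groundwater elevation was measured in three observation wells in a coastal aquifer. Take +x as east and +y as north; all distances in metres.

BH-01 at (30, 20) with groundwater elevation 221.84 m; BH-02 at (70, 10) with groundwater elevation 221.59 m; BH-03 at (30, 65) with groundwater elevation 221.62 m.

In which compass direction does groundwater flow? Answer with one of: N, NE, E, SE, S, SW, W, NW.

With h = a·x + b·y + c and BH-01 as origin, the differences give:
  40·a + (-10)·b = -0.25
  0·a + 45·b = -0.22
Eliminate b (×45 and ×(-10), subtract): 1800·a = -13.450 → a = ∂h/∂x = -0.007472
Back-substitute: b = ∂h/∂y = -0.004889.
Flow = −∇h = (+0.007472 east, +0.004889 north), which points northeast.

NE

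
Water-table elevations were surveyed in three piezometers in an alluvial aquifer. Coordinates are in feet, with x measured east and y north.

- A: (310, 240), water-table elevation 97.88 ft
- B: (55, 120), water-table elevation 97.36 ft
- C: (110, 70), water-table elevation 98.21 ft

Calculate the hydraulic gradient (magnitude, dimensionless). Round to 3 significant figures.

0.0118

Taking A as reference: B−A = (-255, -120, -0.52); C−A = (-200, -170, +0.33).
Determinant of the coordinate differences = (-255)·(-170) − (-200)·(-120) = 19350.
∂h/∂x = [(-0.52)·(-170) − (+0.33)·(-120)] / 19350 = +0.006615
∂h/∂y = [(-255)·(+0.33) − (-200)·(-0.52)] / 19350 = -0.009724
|∇h| = √(0.006615² + -0.009724²) = 0.01176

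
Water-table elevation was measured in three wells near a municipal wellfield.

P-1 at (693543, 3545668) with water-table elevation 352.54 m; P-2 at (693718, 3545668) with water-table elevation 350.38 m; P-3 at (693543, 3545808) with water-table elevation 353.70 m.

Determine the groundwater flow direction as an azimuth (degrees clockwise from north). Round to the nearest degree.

124°

∂h/∂x = (350.38 − 352.54) / (693718 − 693543) = -0.01234
∂h/∂y = (353.70 − 352.54) / (3545808 − 3545668) = +0.008286
Flow direction (−∇h) has components (+0.01234 E, -0.008286 N).
Azimuth = atan2(E, N) = atan2(+0.01234, -0.008286) = 123.9° ≈ 124°.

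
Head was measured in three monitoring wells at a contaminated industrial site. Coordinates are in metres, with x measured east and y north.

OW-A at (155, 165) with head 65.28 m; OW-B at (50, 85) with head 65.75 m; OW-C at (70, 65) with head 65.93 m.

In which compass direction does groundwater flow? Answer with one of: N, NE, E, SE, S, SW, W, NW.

With h = a·x + b·y + c and OW-A as origin, the differences give:
  (-105)·a + (-80)·b = +0.47
  (-85)·a + (-100)·b = +0.65
Eliminate b (×(-100) and ×(-80), subtract): 3700·a = 5.000 → a = ∂h/∂x = +0.001351
Back-substitute: b = ∂h/∂y = -0.007649.
Flow = −∇h = (-0.001351 east, +0.007649 north), which points north.

N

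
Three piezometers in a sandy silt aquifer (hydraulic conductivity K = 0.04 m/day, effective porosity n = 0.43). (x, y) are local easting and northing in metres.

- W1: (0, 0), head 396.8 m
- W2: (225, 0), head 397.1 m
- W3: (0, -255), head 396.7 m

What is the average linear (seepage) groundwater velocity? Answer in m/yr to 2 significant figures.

∂h/∂x = (397.1 − 396.8) / (225 − 0) = +0.001333
∂h/∂y = (396.7 − 396.8) / (-255 − 0) = +0.0003922
|∇h| = √(0.001333² + 0.0003922²) = 0.001389
Seepage velocity v = K·i/n = 0.04 × 0.001389 / 0.43 = 0.0001292 m/day = 0.04719 m/yr.

0.047 m/yr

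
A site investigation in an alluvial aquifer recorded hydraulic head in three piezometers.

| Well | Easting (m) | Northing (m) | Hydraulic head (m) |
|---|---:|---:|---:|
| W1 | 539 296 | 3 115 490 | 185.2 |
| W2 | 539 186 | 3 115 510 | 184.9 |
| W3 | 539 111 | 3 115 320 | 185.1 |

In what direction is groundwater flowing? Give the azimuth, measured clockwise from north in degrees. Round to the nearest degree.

Differences from W1: to W2 (Δx, Δy, Δh) = (-110, 20, -0.3); to W3 = (-185, -170, -0.1).
Determinant of the coordinate differences = (-110)·(-170) − (-185)·20 = 22400.
∂h/∂x = [(-0.3)·(-170) − (-0.1)·20] / 22400 = +0.002366
∂h/∂y = [(-110)·(-0.1) − (-185)·(-0.3)] / 22400 = -0.001987
Flow direction (−∇h) has components (-0.002366 E, +0.001987 N).
Azimuth = atan2(E, N) = atan2(-0.002366, +0.001987) = 310.0° ≈ 310°.

310°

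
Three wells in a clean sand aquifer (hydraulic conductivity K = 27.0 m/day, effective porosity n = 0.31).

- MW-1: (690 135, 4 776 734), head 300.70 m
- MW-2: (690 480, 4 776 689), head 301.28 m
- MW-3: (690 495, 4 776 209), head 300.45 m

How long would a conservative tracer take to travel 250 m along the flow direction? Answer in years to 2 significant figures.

With h = a·x + b·y + c and MW-1 as origin, the differences give:
  345·a + (-45)·b = +0.58
  360·a + (-525)·b = -0.25
Eliminate b (×(-525) and ×(-45), subtract): -164925·a = -315.750 → a = ∂h/∂x = +0.001915
Back-substitute: b = ∂h/∂y = +0.001789.
|∇h| = √(0.001915² + 0.001789²) = 0.002621
Seepage velocity v = K·i/n = 27.0 × 0.002621 / 0.31 = 0.2283 m/day.
t = 250 / 0.2283 = 1095 days = 3 years.

3.0 years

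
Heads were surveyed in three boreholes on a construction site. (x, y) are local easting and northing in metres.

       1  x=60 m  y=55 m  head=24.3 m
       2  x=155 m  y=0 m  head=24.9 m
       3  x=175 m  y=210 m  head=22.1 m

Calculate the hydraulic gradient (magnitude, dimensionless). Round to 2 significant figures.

0.013

Differences from 1: to 2 (Δx, Δy, Δh) = (95, -55, +0.6); to 3 = (115, 155, -2.2).
Solve a·Δx + b·Δy = Δh: det = 95·155 − 115·(-55) = 21050.
∂h/∂x = [(+0.6)·155 − (-2.2)·(-55)] / 21050 = -0.001330
∂h/∂y = [95·(-2.2) − 115·(+0.6)] / 21050 = -0.01321
|∇h| = √(-0.001330² + -0.01321²) = 0.01328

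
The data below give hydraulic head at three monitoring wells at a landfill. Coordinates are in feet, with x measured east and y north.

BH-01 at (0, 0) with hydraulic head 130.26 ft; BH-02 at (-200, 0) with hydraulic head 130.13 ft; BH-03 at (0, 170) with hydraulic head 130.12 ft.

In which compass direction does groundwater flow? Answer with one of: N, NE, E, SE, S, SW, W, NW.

NW

∂h/∂x = (130.13 − 130.26) / (-200 − 0) = +0.0006500
∂h/∂y = (130.12 − 130.26) / (170 − 0) = -0.0008235
Flow = −∇h = (-0.0006500 east, +0.0008235 north), which points northwest.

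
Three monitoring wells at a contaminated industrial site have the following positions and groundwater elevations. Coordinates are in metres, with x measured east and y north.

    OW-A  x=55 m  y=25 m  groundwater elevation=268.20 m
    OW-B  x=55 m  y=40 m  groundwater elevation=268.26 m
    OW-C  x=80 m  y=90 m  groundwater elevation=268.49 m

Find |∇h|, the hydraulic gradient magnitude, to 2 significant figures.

Differences from OW-A: to OW-B (Δx, Δy, Δh) = (0, 15, +0.06); to OW-C = (25, 65, +0.29).
Solve a·Δx + b·Δy = Δh: det = 0·65 − 25·15 = -375.
∂h/∂x = [(+0.06)·65 − (+0.29)·15] / -375 = +0.001200
∂h/∂y = [0·(+0.29) − 25·(+0.06)] / -375 = +0.004000
|∇h| = √(0.001200² + 0.004000²) = 0.004176

0.0042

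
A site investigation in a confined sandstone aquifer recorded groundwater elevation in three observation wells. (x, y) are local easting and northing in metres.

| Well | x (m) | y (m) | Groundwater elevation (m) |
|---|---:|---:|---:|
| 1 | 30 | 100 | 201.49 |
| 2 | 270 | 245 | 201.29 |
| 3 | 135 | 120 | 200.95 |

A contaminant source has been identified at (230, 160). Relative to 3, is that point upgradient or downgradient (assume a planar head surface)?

Taking 1 as reference: 2−1 = (240, 145, -0.20); 3−1 = (105, 20, -0.54).
Solve a·Δx + b·Δy = Δh: det = 240·20 − 105·145 = -10425.
∂h/∂x = [(-0.20)·20 − (-0.54)·145] / -10425 = -0.007127
∂h/∂y = [240·(-0.54) − 105·(-0.20)] / -10425 = +0.01042
Head at (230, 160) = 201.49 + (-0.007127)·(200) + (+0.01042)·(60) = 200.69 m.
That is lower than the 200.95 m at 3, so the point is downgradient.

downgradient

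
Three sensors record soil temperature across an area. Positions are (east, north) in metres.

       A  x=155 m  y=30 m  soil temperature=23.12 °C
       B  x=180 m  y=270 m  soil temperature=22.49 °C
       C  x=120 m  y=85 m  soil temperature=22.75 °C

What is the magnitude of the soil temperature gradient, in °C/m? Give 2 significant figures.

0.0064 °C/m

Taking A as reference: B−A = (25, 240, -0.63); C−A = (-35, 55, -0.37).
Determinant of the coordinate differences = 25·55 − (-35)·240 = 9775.
∂T/∂x = [(-0.63)·55 − (-0.37)·240] / 9775 = +0.005540
∂T/∂y = [25·(-0.37) − (-35)·(-0.63)] / 9775 = -0.003202
|∇f| = √(0.005540² + -0.003202²) = 0.006399 °C/m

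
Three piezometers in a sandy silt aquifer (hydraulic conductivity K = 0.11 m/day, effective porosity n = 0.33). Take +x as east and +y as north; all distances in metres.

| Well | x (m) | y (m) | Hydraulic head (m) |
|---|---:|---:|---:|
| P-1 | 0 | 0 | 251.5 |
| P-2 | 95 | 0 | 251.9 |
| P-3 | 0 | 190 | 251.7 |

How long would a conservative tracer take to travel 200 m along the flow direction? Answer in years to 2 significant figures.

380 years

∂h/∂x = (251.9 − 251.5) / (95 − 0) = +0.004211
∂h/∂y = (251.7 − 251.5) / (190 − 0) = +0.001053
|∇h| = √(0.004211² + 0.001053²) = 0.004341
Seepage velocity v = K·i/n = 0.11 × 0.004341 / 0.33 = 0.001447 m/day.
t = 200 / 0.001447 = 1.382e+05 days = 378 years.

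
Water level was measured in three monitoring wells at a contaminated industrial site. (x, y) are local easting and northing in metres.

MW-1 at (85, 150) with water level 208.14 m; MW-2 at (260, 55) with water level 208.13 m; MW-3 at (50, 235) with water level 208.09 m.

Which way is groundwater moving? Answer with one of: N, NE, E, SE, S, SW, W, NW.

NE

Three-point gradient (reference MW-1): Δ to MW-2 = (175, -95, -0.01), Δ to MW-3 = (-35, 85, -0.05).
∂h/∂x = -0.0004848, ∂h/∂y = -0.0007879 (det = 11550).
Flow = −∇h = (+0.0004848 east, +0.0007879 north), which points northeast.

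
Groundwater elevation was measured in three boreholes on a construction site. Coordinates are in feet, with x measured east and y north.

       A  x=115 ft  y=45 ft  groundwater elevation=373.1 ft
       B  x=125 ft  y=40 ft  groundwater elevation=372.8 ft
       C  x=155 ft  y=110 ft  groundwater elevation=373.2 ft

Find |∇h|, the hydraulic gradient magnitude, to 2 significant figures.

Taking A as reference: B−A = (10, -5, -0.3); C−A = (40, 65, +0.1).
Solve a·Δx + b·Δy = Δh: det = 10·65 − 40·(-5) = 850.
∂h/∂x = [(-0.3)·65 − (+0.1)·(-5)] / 850 = -0.02235
∂h/∂y = [10·(+0.1) − 40·(-0.3)] / 850 = +0.01529
|∇h| = √(-0.02235² + 0.01529²) = 0.02708

0.027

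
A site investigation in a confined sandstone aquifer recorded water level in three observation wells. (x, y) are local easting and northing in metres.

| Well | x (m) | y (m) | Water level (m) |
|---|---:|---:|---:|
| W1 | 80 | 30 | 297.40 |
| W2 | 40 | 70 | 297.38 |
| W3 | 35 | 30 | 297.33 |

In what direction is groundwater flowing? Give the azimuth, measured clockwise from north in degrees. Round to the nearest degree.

Taking W1 as reference: W2−W1 = (-40, 40, -0.02); W3−W1 = (-45, 0, -0.07).
Determinant of the coordinate differences = (-40)·0 − (-45)·40 = 1800.
∂h/∂x = [(-0.02)·0 − (-0.07)·40] / 1800 = +0.001556
∂h/∂y = [(-40)·(-0.07) − (-45)·(-0.02)] / 1800 = +0.001056
Flow direction (−∇h) has components (-0.001556 E, -0.001056 N).
Azimuth = atan2(E, N) = atan2(-0.001556, -0.001056) = 235.8° ≈ 236°.

236°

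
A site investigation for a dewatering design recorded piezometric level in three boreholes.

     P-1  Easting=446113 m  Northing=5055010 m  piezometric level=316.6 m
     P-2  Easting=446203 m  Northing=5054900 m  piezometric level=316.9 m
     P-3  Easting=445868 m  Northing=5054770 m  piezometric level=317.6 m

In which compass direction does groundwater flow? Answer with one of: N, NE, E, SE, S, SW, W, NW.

With h = a·x + b·y + c and P-1 as origin, the differences give:
  90·a + (-110)·b = +0.3
  (-245)·a + (-240)·b = +1.0
Eliminate b (×(-240) and ×(-110), subtract): -48550·a = 38.00 → a = ∂h/∂x = -0.0007827
Back-substitute: b = ∂h/∂y = -0.003368.
Flow = −∇h = (+0.0007827 east, +0.003368 north), which points north.

N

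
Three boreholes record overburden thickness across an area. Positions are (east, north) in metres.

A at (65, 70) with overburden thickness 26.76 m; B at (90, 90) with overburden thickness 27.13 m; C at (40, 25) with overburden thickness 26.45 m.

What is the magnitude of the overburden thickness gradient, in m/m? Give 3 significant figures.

0.0169 m/m

Three-point gradient (reference A): Δ to B = (25, 20, +0.37), Δ to C = (-25, -45, -0.31).
∂d/∂x = +0.01672, ∂d/∂y = -0.002400 (det = -625).
|∇f| = √(0.01672² + -0.002400²) = 0.01689 m/m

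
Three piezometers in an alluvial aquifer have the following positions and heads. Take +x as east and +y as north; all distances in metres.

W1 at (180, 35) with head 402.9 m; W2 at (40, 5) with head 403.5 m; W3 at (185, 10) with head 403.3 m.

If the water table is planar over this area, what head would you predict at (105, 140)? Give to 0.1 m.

401.3 m

Three-point gradient (reference W1): Δ to W2 = (-140, -30, +0.6), Δ to W3 = (5, -25, +0.4).
∂h/∂x = -0.0008219, ∂h/∂y = -0.01616 (det = 3650).
h(105, 140) = 402.9 + (-0.0008219)·(-75) + (-0.01616)·(105) = 402.9 +0.062 -1.697 = 401.264 m.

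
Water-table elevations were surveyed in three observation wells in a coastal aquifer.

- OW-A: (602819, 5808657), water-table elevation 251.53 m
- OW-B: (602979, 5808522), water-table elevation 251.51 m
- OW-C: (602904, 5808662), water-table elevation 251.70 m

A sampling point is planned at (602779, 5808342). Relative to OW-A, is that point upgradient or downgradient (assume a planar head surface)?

Taking OW-A as reference: OW-B−OW-A = (160, -135, -0.02); OW-C−OW-A = (85, 5, +0.17).
Determinant of the coordinate differences = 160·5 − 85·(-135) = 12275.
∂h/∂x = [(-0.02)·5 − (+0.17)·(-135)] / 12275 = +0.001862
∂h/∂y = [160·(+0.17) − 85·(-0.02)] / 12275 = +0.002354
Head at (602779, 5808342) = 251.53 + (+0.001862)·(-40) + (+0.002354)·(-315) = 250.71 m.
That is lower than the 251.53 m at OW-A, so the point is downgradient.

downgradient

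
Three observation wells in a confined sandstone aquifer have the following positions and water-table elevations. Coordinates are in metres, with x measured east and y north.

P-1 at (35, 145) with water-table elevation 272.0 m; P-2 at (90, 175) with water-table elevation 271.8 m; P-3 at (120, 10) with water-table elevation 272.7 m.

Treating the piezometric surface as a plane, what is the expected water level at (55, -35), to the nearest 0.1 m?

Differences from P-1: to P-2 (Δx, Δy, Δh) = (55, 30, -0.2); to P-3 = (85, -135, +0.7).
Determinant of the coordinate differences = 55·(-135) − 85·30 = -9975.
∂h/∂x = [(-0.2)·(-135) − (+0.7)·30] / -9975 = -0.0006015
∂h/∂y = [55·(+0.7) − 85·(-0.2)] / -9975 = -0.005564
h(55, -35) = 272.0 + (-0.0006015)·(20) + (-0.005564)·(-180) = 272.0 -0.012 +1.002 = 272.989 m.

273.0 m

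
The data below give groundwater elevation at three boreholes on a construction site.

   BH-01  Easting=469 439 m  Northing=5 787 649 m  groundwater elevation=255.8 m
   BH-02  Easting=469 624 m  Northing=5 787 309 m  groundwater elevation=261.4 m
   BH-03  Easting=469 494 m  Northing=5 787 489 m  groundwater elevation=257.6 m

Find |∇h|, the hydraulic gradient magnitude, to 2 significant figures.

Differences from BH-01: to BH-02 (Δx, Δy, Δh) = (185, -340, +5.6); to BH-03 = (55, -160, +1.8).
Solve a·Δx + b·Δy = Δh: det = 185·(-160) − 55·(-340) = -10900.
∂h/∂x = [(+5.6)·(-160) − (+1.8)·(-340)] / -10900 = +0.02606
∂h/∂y = [185·(+1.8) − 55·(+5.6)] / -10900 = -0.002294
|∇h| = √(0.02606² + -0.002294²) = 0.02616

0.026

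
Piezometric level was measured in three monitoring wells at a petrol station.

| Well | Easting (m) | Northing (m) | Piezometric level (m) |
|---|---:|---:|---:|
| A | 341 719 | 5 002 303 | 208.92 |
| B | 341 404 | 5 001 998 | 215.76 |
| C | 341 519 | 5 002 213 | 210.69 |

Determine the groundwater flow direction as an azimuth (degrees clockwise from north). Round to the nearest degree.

Differences from A: to B (Δx, Δy, Δh) = (-315, -305, +6.84); to C = (-200, -90, +1.77).
Solve a·Δx + b·Δy = Δh: det = (-315)·(-90) − (-200)·(-305) = -32650.
∂h/∂x = [(+6.84)·(-90) − (+1.77)·(-305)] / -32650 = +0.002320
∂h/∂y = [(-315)·(+1.77) − (-200)·(+6.84)] / -32650 = -0.02482
Flow direction (−∇h) has components (-0.002320 E, +0.02482 N).
Azimuth = atan2(E, N) = atan2(-0.002320, +0.02482) = 354.7° ≈ 355°.

355°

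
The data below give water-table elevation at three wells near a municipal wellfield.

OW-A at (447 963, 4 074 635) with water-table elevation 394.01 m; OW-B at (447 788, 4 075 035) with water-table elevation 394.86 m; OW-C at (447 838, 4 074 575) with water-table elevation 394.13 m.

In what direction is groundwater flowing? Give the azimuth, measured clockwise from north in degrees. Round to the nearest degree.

Taking OW-A as reference: OW-B−OW-A = (-175, 400, +0.85); OW-C−OW-A = (-125, -60, +0.12).
Determinant of the coordinate differences = (-175)·(-60) − (-125)·400 = 60500.
∂h/∂x = [(+0.85)·(-60) − (+0.12)·400] / 60500 = -0.001636
∂h/∂y = [(-175)·(+0.12) − (-125)·(+0.85)] / 60500 = +0.001409
Flow direction (−∇h) has components (+0.001636 E, -0.001409 N).
Azimuth = atan2(E, N) = atan2(+0.001636, -0.001409) = 130.7° ≈ 131°.

131°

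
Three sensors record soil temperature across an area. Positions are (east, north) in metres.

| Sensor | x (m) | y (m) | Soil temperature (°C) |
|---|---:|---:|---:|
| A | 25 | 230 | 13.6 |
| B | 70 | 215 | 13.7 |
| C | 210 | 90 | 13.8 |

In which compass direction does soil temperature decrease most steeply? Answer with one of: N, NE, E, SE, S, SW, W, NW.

SW

Taking A as reference: B−A = (45, -15, +0.1); C−A = (185, -140, +0.2).
Determinant of the coordinate differences = 45·(-140) − 185·(-15) = -3525.
∂T/∂x = [(+0.1)·(-140) − (+0.2)·(-15)] / -3525 = +0.003121
∂T/∂y = [45·(+0.2) − 185·(+0.1)] / -3525 = +0.002695
Steepest decrease is along −∇f = (-0.003121 E, -0.002695 N) → southwest.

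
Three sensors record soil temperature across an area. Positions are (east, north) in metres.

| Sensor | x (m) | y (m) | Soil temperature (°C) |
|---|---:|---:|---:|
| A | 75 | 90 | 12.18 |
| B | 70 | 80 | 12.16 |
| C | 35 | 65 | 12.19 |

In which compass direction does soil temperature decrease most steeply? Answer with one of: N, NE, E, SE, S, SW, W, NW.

Taking A as reference: B−A = (-5, -10, -0.02); C−A = (-40, -25, +0.01).
Solve a·Δx + b·Δy = ΔT: det = (-5)·(-25) − (-40)·(-10) = -275.
∂T/∂x = [(-0.02)·(-25) − (+0.01)·(-10)] / -275 = -0.002182
∂T/∂y = [(-5)·(+0.01) − (-40)·(-0.02)] / -275 = +0.003091
Steepest decrease is along −∇f = (+0.002182 E, -0.003091 N) → southeast.

SE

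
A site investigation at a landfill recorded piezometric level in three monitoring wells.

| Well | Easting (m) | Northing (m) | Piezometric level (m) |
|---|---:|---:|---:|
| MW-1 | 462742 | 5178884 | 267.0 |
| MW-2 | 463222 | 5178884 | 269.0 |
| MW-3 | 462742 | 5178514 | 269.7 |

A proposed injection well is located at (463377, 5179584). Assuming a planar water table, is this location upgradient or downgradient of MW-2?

∂h/∂x = (269.0 − 267.0) / (463222 − 462742) = +0.004167
∂h/∂y = (269.7 − 267.0) / (5178514 − 5178884) = -0.007297
Head at (463377, 5179584) = 267.0 + (+0.004167)·(635) + (-0.007297)·(700) = 264.54 m.
That is lower than the 269.0 m at MW-2, so the point is downgradient.

downgradient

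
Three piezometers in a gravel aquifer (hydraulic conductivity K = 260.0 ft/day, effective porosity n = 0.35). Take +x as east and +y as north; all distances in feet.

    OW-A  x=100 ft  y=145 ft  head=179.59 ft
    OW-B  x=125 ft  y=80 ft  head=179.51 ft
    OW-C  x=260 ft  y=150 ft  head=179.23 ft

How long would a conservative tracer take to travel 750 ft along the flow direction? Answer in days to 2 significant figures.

440 days

Differences from OW-A: to OW-B (Δx, Δy, Δh) = (25, -65, -0.08); to OW-C = (160, 5, -0.36).
Solve a·Δx + b·Δy = Δh: det = 25·5 − 160·(-65) = 10525.
∂h/∂x = [(-0.08)·5 − (-0.36)·(-65)] / 10525 = -0.002261
∂h/∂y = [25·(-0.36) − 160·(-0.08)] / 10525 = +0.0003610
|∇h| = √(-0.002261² + 0.0003610²) = 0.00229
Seepage velocity v = K·i/n = 260.0 × 0.00229 / 0.35 = 1.701 ft/day.
t = 750 / 1.701 = 440.9 days.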